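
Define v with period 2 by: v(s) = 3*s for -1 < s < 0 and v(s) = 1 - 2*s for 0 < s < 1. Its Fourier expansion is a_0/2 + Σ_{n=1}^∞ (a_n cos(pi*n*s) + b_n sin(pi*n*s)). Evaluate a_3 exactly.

a_3 = ∫_{-1}^{1} v(s) cos(3*pi*s) ds.
Split the integral at the breakpoints.
Integrating by parts (boundary term plus one more integral), an antiderivative of (3*s) cos(3*pi*s) is s*sin(3*pi*s)/pi + cos(3*pi*s)/(3*pi**2); evaluating from -1 to 0: ∫_{-1}^{0} (3*s) cos(3*pi*s) ds = (1/(3*pi**2)) - (-1/(3*pi**2)) = 2/(3*pi**2).
Integrating by parts (boundary term plus one more integral), an antiderivative of (1 - 2*s) cos(3*pi*s) is -2*s*sin(3*pi*s)/(3*pi) + sin(3*pi*s)/(3*pi) - 2*cos(3*pi*s)/(9*pi**2); evaluating from 0 to 1: ∫_{0}^{1} (1 - 2*s) cos(3*pi*s) ds = (2/(9*pi**2)) - (-2/(9*pi**2)) = 4/(9*pi**2).
Summing the pieces gives a_3 = 10/(9*pi**2).

10/(9*pi**2)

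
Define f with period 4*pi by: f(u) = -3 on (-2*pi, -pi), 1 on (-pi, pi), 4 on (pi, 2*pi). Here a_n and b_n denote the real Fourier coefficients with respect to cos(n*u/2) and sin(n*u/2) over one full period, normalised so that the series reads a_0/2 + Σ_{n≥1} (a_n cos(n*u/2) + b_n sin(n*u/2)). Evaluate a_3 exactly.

-1/(3*pi)

a_3 = (1/(2*pi)) ∫_{-2*pi}^{2*pi} f(u) cos(3*u/2) du.
Split the integral at the breakpoints.
Directly, an antiderivative of (-3) cos(3*u/2) is -2*sin(3*u/2); evaluating from -2*pi to -pi: ∫_{-2*pi}^{-pi} (-3) cos(3*u/2) du = (-2) - (0) = -2.
Directly, an antiderivative of (1) cos(3*u/2) is 2*sin(3*u/2)/3; evaluating from -pi to pi: ∫_{-pi}^{pi} (1) cos(3*u/2) du = (-2/3) - (2/3) = -4/3.
Directly, an antiderivative of (4) cos(3*u/2) is 8*sin(3*u/2)/3; evaluating from pi to 2*pi: ∫_{pi}^{2*pi} (4) cos(3*u/2) du = (0) - (-8/3) = 8/3.
Summing the pieces and multiplying by (1/(2*pi)) gives a_3 = -1/(3*pi).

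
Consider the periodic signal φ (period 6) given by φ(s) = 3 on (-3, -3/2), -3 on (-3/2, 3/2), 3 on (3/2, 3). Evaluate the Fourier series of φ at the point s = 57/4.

s = 57/4 differs from s = 9/4 by 2 full period(s), and the series is 6-periodic.
φ is continuous at s = 9/4 with value 3, so the series converges to 3 there.

3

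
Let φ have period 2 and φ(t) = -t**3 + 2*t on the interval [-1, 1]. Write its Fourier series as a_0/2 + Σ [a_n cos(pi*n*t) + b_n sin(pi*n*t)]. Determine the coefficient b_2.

b_2 = ∫_{-1}^{1} φ(t) sin(2*pi*t) dt.
φ is odd and sin(2*pi*t) is odd, so the integrand is even and b_2 = 2 ∫_0^{1} φ(t) sin(2*pi*t) dt.
Integrating by parts three times (tabular method), an antiderivative of (-t**3 + 2*t) sin(2*pi*t) is t**3*cos(2*pi*t)/(2*pi) - 3*t**2*sin(2*pi*t)/(4*pi**2) - t*cos(2*pi*t)/pi - 3*t*cos(2*pi*t)/(4*pi**3) + 3*sin(2*pi*t)/(8*pi**4) + sin(2*pi*t)/(2*pi**2); evaluating from 0 to 1: ∫_{0}^{1} (-t**3 + 2*t) sin(2*pi*t) dt = ((-2*pi**2 - 3)/(4*pi**3)) - (0) = (-2*pi**2 - 3)/(4*pi**3).
Hence b_2 = 2·((-2*pi**2 - 3)/(4*pi**3)) = (-pi**2 - 3/2)/pi**3.

(-pi**2 - 3/2)/pi**3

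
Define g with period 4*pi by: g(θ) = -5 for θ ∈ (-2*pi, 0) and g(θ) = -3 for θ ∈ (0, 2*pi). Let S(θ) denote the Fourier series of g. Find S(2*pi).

At θ = 2*pi the one-sided limits are g(2*pi^-) = -3 and g(2*pi^+) = -5.
By Dirichlet's theorem the series converges to their average, [(-3) + (-5)]/2 = -4.

-4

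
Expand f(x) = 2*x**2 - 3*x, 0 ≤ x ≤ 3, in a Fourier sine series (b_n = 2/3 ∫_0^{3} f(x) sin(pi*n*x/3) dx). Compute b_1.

-144/pi**3 + 18/pi

b_1 = 2/3 ∫_0^{3} (2*x**2 - 3*x) sin(pi*x/3) dx.
Integrating by parts twice (tabular method), an antiderivative of (2*x**2 - 3*x) sin(pi*x/3) is -6*x**2*cos(pi*x/3)/pi + 36*x*sin(pi*x/3)/pi**2 + 9*x*cos(pi*x/3)/pi - 27*sin(pi*x/3)/pi**2 + 108*cos(pi*x/3)/pi**3; evaluating from 0 to 3: ∫_{0}^{3} (2*x**2 - 3*x) sin(pi*x/3) dx = (-108/pi**3 + 27/pi) - (108/pi**3) = -216/pi**3 + 27/pi.
Hence b_1 = (2/3)·(-216/pi**3 + 27/pi) = -144/pi**3 + 18/pi.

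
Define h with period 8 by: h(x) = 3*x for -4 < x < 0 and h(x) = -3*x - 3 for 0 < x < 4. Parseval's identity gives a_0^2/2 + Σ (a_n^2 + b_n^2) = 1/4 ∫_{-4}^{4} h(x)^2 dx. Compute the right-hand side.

141

1/4 ∫_{-4}^{4} h(x)^2 dx = 1/4 · (564) = 141.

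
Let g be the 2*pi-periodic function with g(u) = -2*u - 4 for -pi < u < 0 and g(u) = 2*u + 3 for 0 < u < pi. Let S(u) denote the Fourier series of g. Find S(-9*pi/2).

-4 + pi

u = -9*pi/2 differs from u = -pi/2 by -2 full period(s), and the series is 2*pi-periodic.
g is continuous at u = -pi/2 with value -4 + pi, so the series converges to -4 + pi there.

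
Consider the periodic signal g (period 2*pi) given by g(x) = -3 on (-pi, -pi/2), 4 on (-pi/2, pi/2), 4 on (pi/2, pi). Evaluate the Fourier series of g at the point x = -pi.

1/2

x = -pi differs from x = pi by -1 full period(s), and the series is 2*pi-periodic.
At x = pi the one-sided limits are g(pi^-) = 4 and g(pi^+) = -3.
By Dirichlet's theorem the series converges to their average, [(4) + (-3)]/2 = 1/2.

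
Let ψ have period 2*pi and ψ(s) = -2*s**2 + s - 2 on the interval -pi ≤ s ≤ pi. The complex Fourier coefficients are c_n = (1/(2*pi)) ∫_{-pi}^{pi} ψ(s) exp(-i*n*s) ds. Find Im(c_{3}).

-1/3

Since ψ is real-valued, Im(c_{3}) = -(1/(2*pi)) ∫_{-pi}^{pi} ψ(s) sin(3*s) ds = -b_{3}/2.
Integrating by parts twice (tabular method), an antiderivative of (-2*s**2 + s - 2) sin(3*s) is 2*s**2*cos(3*s)/3 - 4*s*sin(3*s)/9 - s*cos(3*s)/3 + sin(3*s)/9 + 14*cos(3*s)/27; evaluating from -pi to pi: ∫_{-pi}^{pi} (-2*s**2 + s - 2) sin(3*s) ds = (-2*pi**2/3 - 14/27 + pi/3) - (-2*pi**2/3 - pi/3 - 14/27) = 2*pi/3.
Hence Im(c_{3}) = (-1/(2*pi))·(2*pi/3) = -1/3.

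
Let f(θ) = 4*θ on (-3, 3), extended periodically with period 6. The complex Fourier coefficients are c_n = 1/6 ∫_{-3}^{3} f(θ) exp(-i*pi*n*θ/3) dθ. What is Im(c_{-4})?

Since f is real-valued, Im(c_{-4}) = -1/6 ∫_{-3}^{3} f(θ) sin(-4*pi*θ/3) dθ = b_{4}/2.
f is odd and sin(-4*pi*θ/3) is odd, so the integrand is even: ∫_{-3}^{3} f(θ) sin(-4*pi*θ/3) dθ = 2∫_0^{3} f(θ) sin(-4*pi*θ/3) dθ.
Integrating by parts (boundary term plus one more integral), an antiderivative of (4*θ) sin(-4*pi*θ/3) is 3*θ*cos(4*pi*θ/3)/pi - 9*sin(4*pi*θ/3)/(4*pi**2); evaluating from 0 to 3: ∫_{0}^{3} (4*θ) sin(-4*pi*θ/3) dθ = (9/pi) - (0) = 9/pi.
So ∫_{-3}^{3} f(θ) sin(-4*pi*θ/3) dθ = 18/pi.
Hence Im(c_{-4}) = (-1/6)·(18/pi) = -3/pi.

-3/pi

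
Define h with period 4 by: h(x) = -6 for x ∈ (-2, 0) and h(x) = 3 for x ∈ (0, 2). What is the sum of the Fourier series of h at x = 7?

x = 7 differs from x = -1 by 2 full period(s), and the series is 4-periodic.
h is continuous at x = -1 with value -6, so the series converges to -6 there.

-6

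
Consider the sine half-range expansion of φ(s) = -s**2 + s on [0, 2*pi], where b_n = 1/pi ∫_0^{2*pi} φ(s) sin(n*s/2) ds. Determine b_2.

b_2 = 1/pi ∫_0^{2*pi} (-s**2 + s) sin(s) ds.
Integrating by parts twice (tabular method), an antiderivative of (-s**2 + s) sin(s) is s**2*cos(s) - 2*s*sin(s) - s*cos(s) + sin(s) - 2*cos(s); evaluating from 0 to 2*pi: ∫_{0}^{2*pi} (-s**2 + s) sin(s) ds = (-2*pi - 2 + 4*pi**2) - (-2) = 2*pi*(-1 + 2*pi).
Hence b_2 = (1/pi)·(2*pi*(-1 + 2*pi)) = -2 + 4*pi.

-2 + 4*pi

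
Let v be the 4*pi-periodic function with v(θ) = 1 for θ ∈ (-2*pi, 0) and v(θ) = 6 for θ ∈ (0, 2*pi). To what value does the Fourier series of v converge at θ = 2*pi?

7/2

At θ = 2*pi the one-sided limits are v(2*pi^-) = 6 and v(2*pi^+) = 1.
By Dirichlet's theorem the series converges to their average, [(6) + (1)]/2 = 7/2.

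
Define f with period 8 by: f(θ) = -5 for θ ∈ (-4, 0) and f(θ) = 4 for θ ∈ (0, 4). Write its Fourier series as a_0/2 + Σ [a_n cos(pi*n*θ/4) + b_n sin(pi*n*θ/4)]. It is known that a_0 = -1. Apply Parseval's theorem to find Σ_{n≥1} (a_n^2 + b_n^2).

Parseval: a_0^2/2 + Σ_{n≥1} (a_n^2+b_n^2) = 1/4 ∫_{-4}^{4} f(θ)^2 dθ = 41.
Subtract a_0^2/2 = 1/2: Σ (a_n^2+b_n^2) = 81/2.

81/2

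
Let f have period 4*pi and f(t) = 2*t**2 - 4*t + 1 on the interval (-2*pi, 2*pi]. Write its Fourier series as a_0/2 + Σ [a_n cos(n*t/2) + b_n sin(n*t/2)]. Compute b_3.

-16/3

b_3 = (1/(2*pi)) ∫_{-2*pi}^{2*pi} f(t) sin(3*t/2) dt.
Integrating by parts twice (tabular method), an antiderivative of (2*t**2 - 4*t + 1) sin(3*t/2) is -4*t**2*cos(3*t/2)/3 + 16*t*sin(3*t/2)/9 + 8*t*cos(3*t/2)/3 - 16*sin(3*t/2)/9 + 14*cos(3*t/2)/27; evaluating from -2*pi to 2*pi: ∫_{-2*pi}^{2*pi} (2*t**2 - 4*t + 1) sin(3*t/2) dt = (-16*pi/3 - 14/27 + 16*pi**2/3) - (-14/27 + 16*pi/3 + 16*pi**2/3) = -32*pi/3.
Hence b_3 = (1/(2*pi))·(-32*pi/3) = -16/3.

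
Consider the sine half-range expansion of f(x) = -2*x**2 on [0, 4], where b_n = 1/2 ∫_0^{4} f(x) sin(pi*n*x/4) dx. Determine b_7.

64*(4 - 49*pi**2)/(343*pi**3)

b_7 = 1/2 ∫_0^{4} (-2*x**2) sin(7*pi*x/4) dx.
Integrating by parts twice (tabular method), an antiderivative of (-2*x**2) sin(7*pi*x/4) is 8*x**2*cos(7*pi*x/4)/(7*pi) - 64*x*sin(7*pi*x/4)/(49*pi**2) - 256*cos(7*pi*x/4)/(343*pi**3); evaluating from 0 to 4: ∫_{0}^{4} (-2*x**2) sin(7*pi*x/4) dx = (128*(2 - 49*pi**2)/(343*pi**3)) - (-256/(343*pi**3)) = 128*(4 - 49*pi**2)/(343*pi**3).
Hence b_7 = (1/2)·(128*(4 - 49*pi**2)/(343*pi**3)) = 64*(4 - 49*pi**2)/(343*pi**3).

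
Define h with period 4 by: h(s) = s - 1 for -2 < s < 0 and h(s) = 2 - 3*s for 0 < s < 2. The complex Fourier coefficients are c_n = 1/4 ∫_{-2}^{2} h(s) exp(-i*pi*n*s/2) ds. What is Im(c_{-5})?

1/(5*pi)

Since h is real-valued, Im(c_{-5}) = -1/4 ∫_{-2}^{2} h(s) sin(-5*pi*s/2) ds = b_{5}/2.
Split the integral at the breakpoints.
Integrating by parts (boundary term plus one more integral), an antiderivative of (s - 1) sin(-5*pi*s/2) is 2*s*cos(5*pi*s/2)/(5*pi) - 4*sin(5*pi*s/2)/(25*pi**2) - 2*cos(5*pi*s/2)/(5*pi); evaluating from -2 to 0: ∫_{-2}^{0} (s - 1) sin(-5*pi*s/2) ds = (-2/(5*pi)) - (6/(5*pi)) = -8/(5*pi).
Integrating by parts (boundary term plus one more integral), an antiderivative of (2 - 3*s) sin(-5*pi*s/2) is -6*s*cos(5*pi*s/2)/(5*pi) + 12*sin(5*pi*s/2)/(25*pi**2) + 4*cos(5*pi*s/2)/(5*pi); evaluating from 0 to 2: ∫_{0}^{2} (2 - 3*s) sin(-5*pi*s/2) ds = (8/(5*pi)) - (4/(5*pi)) = 4/(5*pi).
So ∫_{-2}^{2} h(s) sin(-5*pi*s/2) ds = -4/(5*pi).
Hence Im(c_{-5}) = (-1/4)·(-4/(5*pi)) = 1/(5*pi).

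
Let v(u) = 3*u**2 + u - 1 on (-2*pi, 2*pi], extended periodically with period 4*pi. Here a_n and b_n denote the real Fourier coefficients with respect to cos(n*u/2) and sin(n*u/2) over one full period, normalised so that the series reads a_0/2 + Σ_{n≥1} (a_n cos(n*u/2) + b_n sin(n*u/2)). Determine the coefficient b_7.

b_7 = (1/(2*pi)) ∫_{-2*pi}^{2*pi} v(u) sin(7*u/2) du.
Integrating by parts twice (tabular method), an antiderivative of (3*u**2 + u - 1) sin(7*u/2) is -6*u**2*cos(7*u/2)/7 + 24*u*sin(7*u/2)/49 - 2*u*cos(7*u/2)/7 + 4*sin(7*u/2)/49 + 146*cos(7*u/2)/343; evaluating from -2*pi to 2*pi: ∫_{-2*pi}^{2*pi} (3*u**2 + u - 1) sin(7*u/2) du = (-146/343 + 4*pi/7 + 24*pi**2/7) - (-4*pi/7 - 146/343 + 24*pi**2/7) = 8*pi/7.
Hence b_7 = (1/(2*pi))·(8*pi/7) = 4/7.

4/7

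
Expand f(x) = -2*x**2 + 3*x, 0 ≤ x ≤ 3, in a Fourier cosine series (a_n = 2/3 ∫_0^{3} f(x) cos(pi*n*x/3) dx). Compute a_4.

a_4 = 2/3 ∫_0^{3} (-2*x**2 + 3*x) cos(4*pi*x/3) dx.
Integrating by parts twice (tabular method), an antiderivative of (-2*x**2 + 3*x) cos(4*pi*x/3) is -3*x**2*sin(4*pi*x/3)/(2*pi) + 9*x*sin(4*pi*x/3)/(4*pi) - 9*x*cos(4*pi*x/3)/(4*pi**2) + 27*sin(4*pi*x/3)/(16*pi**3) + 27*cos(4*pi*x/3)/(16*pi**2); evaluating from 0 to 3: ∫_{0}^{3} (-2*x**2 + 3*x) cos(4*pi*x/3) dx = (-81/(16*pi**2)) - (27/(16*pi**2)) = -27/(4*pi**2).
Hence a_4 = (2/3)·(-27/(4*pi**2)) = -9/(2*pi**2).

-9/(2*pi**2)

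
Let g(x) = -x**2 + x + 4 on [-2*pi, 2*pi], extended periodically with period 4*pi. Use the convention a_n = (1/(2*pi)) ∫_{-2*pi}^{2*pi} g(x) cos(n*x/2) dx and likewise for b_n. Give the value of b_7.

b_7 = (1/(2*pi)) ∫_{-2*pi}^{2*pi} g(x) sin(7*x/2) dx.
Integrating by parts twice (tabular method), an antiderivative of (-x**2 + x + 4) sin(7*x/2) is 2*x**2*cos(7*x/2)/7 - 8*x*sin(7*x/2)/49 - 2*x*cos(7*x/2)/7 + 4*sin(7*x/2)/49 - 408*cos(7*x/2)/343; evaluating from -2*pi to 2*pi: ∫_{-2*pi}^{2*pi} (-x**2 + x + 4) sin(7*x/2) dx = (-8*pi**2/7 + 408/343 + 4*pi/7) - (-8*pi**2/7 - 4*pi/7 + 408/343) = 8*pi/7.
Hence b_7 = (1/(2*pi))·(8*pi/7) = 4/7.

4/7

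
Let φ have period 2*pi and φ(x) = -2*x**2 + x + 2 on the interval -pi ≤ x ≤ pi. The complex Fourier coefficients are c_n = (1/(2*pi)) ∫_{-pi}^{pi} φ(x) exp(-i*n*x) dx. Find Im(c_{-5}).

1/5

Since φ is real-valued, Im(c_{-5}) = -(1/(2*pi)) ∫_{-pi}^{pi} φ(x) sin(-5*x) dx = b_{5}/2.
Integrating by parts twice (tabular method), an antiderivative of (-2*x**2 + x + 2) sin(-5*x) is -2*x**2*cos(5*x)/5 + 4*x*sin(5*x)/25 + x*cos(5*x)/5 - sin(5*x)/25 + 54*cos(5*x)/125; evaluating from -pi to pi: ∫_{-pi}^{pi} (-2*x**2 + x + 2) sin(-5*x) dx = (-pi/5 - 54/125 + 2*pi**2/5) - (-54/125 + pi/5 + 2*pi**2/5) = -2*pi/5.
Hence Im(c_{-5}) = (-1/(2*pi))·(-2*pi/5) = 1/5.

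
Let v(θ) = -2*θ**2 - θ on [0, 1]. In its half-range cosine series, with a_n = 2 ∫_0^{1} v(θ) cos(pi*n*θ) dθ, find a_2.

-2/pi**2

a_2 = 2 ∫_0^{1} (-2*θ**2 - θ) cos(2*pi*θ) dθ.
Integrating by parts twice (tabular method), an antiderivative of (-2*θ**2 - θ) cos(2*pi*θ) is -θ**2*sin(2*pi*θ)/pi - θ*sin(2*pi*θ)/(2*pi) - θ*cos(2*pi*θ)/pi**2 + sin(2*pi*θ)/(2*pi**3) - cos(2*pi*θ)/(4*pi**2); evaluating from 0 to 1: ∫_{0}^{1} (-2*θ**2 - θ) cos(2*pi*θ) dθ = (-5/(4*pi**2)) - (-1/(4*pi**2)) = -1/pi**2.
Hence a_2 = 2·(-1/pi**2) = -2/pi**2.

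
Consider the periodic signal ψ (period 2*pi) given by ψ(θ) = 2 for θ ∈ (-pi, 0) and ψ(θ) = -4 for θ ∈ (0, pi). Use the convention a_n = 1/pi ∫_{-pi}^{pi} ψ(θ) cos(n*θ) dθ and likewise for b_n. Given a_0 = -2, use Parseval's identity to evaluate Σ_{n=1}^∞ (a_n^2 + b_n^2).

18

Parseval: a_0^2/2 + Σ_{n≥1} (a_n^2+b_n^2) = 1/pi ∫_{-pi}^{pi} ψ(θ)^2 dθ = 20.
Subtract a_0^2/2 = 2: Σ (a_n^2+b_n^2) = 18.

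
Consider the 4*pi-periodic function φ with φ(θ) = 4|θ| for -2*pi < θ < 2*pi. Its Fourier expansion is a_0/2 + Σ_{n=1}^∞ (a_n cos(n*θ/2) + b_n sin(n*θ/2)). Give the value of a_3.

a_3 = (1/(2*pi)) ∫_{-2*pi}^{2*pi} φ(θ) cos(3*θ/2) dθ.
φ is even and cos(3*θ/2) is even, so the integrand is even and a_3 = 1/pi ∫_0^{2*pi} φ(θ) cos(3*θ/2) dθ.
Integrating by parts (boundary term plus one more integral), an antiderivative of (4*θ) cos(3*θ/2) is 8*θ*sin(3*θ/2)/3 + 16*cos(3*θ/2)/9; evaluating from 0 to 2*pi: ∫_{0}^{2*pi} (4*θ) cos(3*θ/2) dθ = (-16/9) - (16/9) = -32/9.
Hence a_3 = (1/pi)·(-32/9) = -32/(9*pi).

-32/(9*pi)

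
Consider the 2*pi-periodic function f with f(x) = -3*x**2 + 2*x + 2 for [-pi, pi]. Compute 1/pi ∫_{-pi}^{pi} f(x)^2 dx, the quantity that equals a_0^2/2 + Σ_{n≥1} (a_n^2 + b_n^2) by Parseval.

1/pi ∫_{-pi}^{pi} f(x)^2 dx = 1/pi · (2*pi*(-40*pi**2 + 60 + 27*pi**4)/15) = -16*pi**2/3 + 8 + 18*pi**4/5.

-16*pi**2/3 + 8 + 18*pi**4/5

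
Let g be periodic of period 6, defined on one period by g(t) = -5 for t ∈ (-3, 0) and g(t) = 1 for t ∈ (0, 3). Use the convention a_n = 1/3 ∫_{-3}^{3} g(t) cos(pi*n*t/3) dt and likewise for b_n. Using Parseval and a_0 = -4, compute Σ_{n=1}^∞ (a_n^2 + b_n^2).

Parseval: a_0^2/2 + Σ_{n≥1} (a_n^2+b_n^2) = 1/3 ∫_{-3}^{3} g(t)^2 dt = 26.
Subtract a_0^2/2 = 8: Σ (a_n^2+b_n^2) = 18.

18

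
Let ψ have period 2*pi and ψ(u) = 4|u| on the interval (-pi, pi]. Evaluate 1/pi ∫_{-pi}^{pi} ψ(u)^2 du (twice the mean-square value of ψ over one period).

32*pi**2/3

1/pi ∫_{-pi}^{pi} ψ(u)^2 du = 1/pi · (32*pi**3/3) = 32*pi**2/3.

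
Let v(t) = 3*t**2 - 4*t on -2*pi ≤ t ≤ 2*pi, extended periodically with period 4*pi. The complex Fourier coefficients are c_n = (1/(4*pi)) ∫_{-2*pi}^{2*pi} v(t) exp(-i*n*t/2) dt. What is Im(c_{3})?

Since v is real-valued, Im(c_{3}) = -(1/(4*pi)) ∫_{-2*pi}^{2*pi} v(t) sin(3*t/2) dt = -b_{3}/2.
Integrating by parts twice (tabular method), an antiderivative of (3*t**2 - 4*t) sin(3*t/2) is -2*t**2*cos(3*t/2) + 8*t*sin(3*t/2)/3 + 8*t*cos(3*t/2)/3 - 16*sin(3*t/2)/9 + 16*cos(3*t/2)/9; evaluating from -2*pi to 2*pi: ∫_{-2*pi}^{2*pi} (3*t**2 - 4*t) sin(3*t/2) dt = (-16*pi/3 - 16/9 + 8*pi**2) - (-16/9 + 16*pi/3 + 8*pi**2) = -32*pi/3.
Hence Im(c_{3}) = (-1/(4*pi))·(-32*pi/3) = 8/3.

8/3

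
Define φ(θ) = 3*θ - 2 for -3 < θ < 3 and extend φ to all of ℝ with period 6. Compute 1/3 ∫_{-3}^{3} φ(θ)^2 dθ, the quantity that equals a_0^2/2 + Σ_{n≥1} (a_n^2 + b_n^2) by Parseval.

1/3 ∫_{-3}^{3} φ(θ)^2 dθ = 1/3 · (186) = 62.

62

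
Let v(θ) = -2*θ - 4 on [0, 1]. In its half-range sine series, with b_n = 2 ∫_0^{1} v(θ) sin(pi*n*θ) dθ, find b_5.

b_5 = 2 ∫_0^{1} (-2*θ - 4) sin(5*pi*θ) dθ.
Integrating by parts (boundary term plus one more integral), an antiderivative of (-2*θ - 4) sin(5*pi*θ) is 2*θ*cos(5*pi*θ)/(5*pi) - 2*sin(5*pi*θ)/(25*pi**2) + 4*cos(5*pi*θ)/(5*pi); evaluating from 0 to 1: ∫_{0}^{1} (-2*θ - 4) sin(5*pi*θ) dθ = (-6/(5*pi)) - (4/(5*pi)) = -2/pi.
Hence b_5 = 2·(-2/pi) = -4/pi.

-4/pi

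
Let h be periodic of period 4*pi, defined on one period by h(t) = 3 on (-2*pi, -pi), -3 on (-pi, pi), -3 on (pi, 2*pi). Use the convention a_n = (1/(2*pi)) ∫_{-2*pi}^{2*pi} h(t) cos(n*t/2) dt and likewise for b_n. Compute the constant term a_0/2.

a_0 = (1/(2*pi)) ∫_{-2*pi}^{2*pi} h(t) dt = (1/(2*pi)) · (-6*pi) = -3.
So the constant term a_0/2 = -3/2.

-3/2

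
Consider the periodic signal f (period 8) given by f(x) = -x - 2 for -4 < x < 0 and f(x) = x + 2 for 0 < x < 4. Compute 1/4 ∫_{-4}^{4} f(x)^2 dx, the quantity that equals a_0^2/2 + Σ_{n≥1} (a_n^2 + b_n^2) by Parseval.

56/3

1/4 ∫_{-4}^{4} f(x)^2 dx = 1/4 · (224/3) = 56/3.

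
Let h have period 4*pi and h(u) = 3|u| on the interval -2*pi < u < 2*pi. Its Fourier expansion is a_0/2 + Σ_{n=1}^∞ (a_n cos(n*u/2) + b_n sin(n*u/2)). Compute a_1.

a_1 = (1/(2*pi)) ∫_{-2*pi}^{2*pi} h(u) cos(u/2) du.
h is even and cos(u/2) is even, so the integrand is even and a_1 = 1/pi ∫_0^{2*pi} h(u) cos(u/2) du.
Integrating by parts (boundary term plus one more integral), an antiderivative of (3*u) cos(u/2) is 6*u*sin(u/2) + 12*cos(u/2); evaluating from 0 to 2*pi: ∫_{0}^{2*pi} (3*u) cos(u/2) du = (-12) - (12) = -24.
Hence a_1 = (1/pi)·(-24) = -24/pi.

-24/pi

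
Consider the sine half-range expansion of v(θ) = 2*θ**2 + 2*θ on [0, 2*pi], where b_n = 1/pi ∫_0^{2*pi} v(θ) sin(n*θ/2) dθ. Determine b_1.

b_1 = 1/pi ∫_0^{2*pi} (2*θ**2 + 2*θ) sin(θ/2) dθ.
Integrating by parts twice (tabular method), an antiderivative of (2*θ**2 + 2*θ) sin(θ/2) is -4*θ**2*cos(θ/2) + 16*θ*sin(θ/2) - 4*θ*cos(θ/2) + 8*sin(θ/2) + 32*cos(θ/2); evaluating from 0 to 2*pi: ∫_{0}^{2*pi} (2*θ**2 + 2*θ) sin(θ/2) dθ = (-32 + 8*pi + 16*pi**2) - (32) = -64 + 8*pi + 16*pi**2.
Hence b_1 = (1/pi)·(-64 + 8*pi + 16*pi**2) = -64/pi + 8 + 16*pi.

-64/pi + 8 + 16*pi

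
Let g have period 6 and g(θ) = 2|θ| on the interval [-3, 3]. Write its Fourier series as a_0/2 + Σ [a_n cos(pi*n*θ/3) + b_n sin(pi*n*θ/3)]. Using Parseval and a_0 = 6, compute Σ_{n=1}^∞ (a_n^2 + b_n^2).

6

Parseval: a_0^2/2 + Σ_{n≥1} (a_n^2+b_n^2) = 1/3 ∫_{-3}^{3} g(θ)^2 dθ = 24.
Subtract a_0^2/2 = 18: Σ (a_n^2+b_n^2) = 6.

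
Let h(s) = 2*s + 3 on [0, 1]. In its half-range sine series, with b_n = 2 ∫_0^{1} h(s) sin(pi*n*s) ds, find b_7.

16/(7*pi)

b_7 = 2 ∫_0^{1} (2*s + 3) sin(7*pi*s) ds.
Integrating by parts (boundary term plus one more integral), an antiderivative of (2*s + 3) sin(7*pi*s) is -2*s*cos(7*pi*s)/(7*pi) + 2*sin(7*pi*s)/(49*pi**2) - 3*cos(7*pi*s)/(7*pi); evaluating from 0 to 1: ∫_{0}^{1} (2*s + 3) sin(7*pi*s) ds = (5/(7*pi)) - (-3/(7*pi)) = 8/(7*pi).
Hence b_7 = 2·(8/(7*pi)) = 16/(7*pi).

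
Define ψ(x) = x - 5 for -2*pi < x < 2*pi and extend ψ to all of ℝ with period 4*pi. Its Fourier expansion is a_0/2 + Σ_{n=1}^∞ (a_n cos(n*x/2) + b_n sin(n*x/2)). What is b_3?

4/3

b_3 = (1/(2*pi)) ∫_{-2*pi}^{2*pi} ψ(x) sin(3*x/2) dx.
Integrating by parts (boundary term plus one more integral), an antiderivative of (x - 5) sin(3*x/2) is -2*x*cos(3*x/2)/3 + 4*sin(3*x/2)/9 + 10*cos(3*x/2)/3; evaluating from -2*pi to 2*pi: ∫_{-2*pi}^{2*pi} (x - 5) sin(3*x/2) dx = (-10/3 + 4*pi/3) - (-4*pi/3 - 10/3) = 8*pi/3.
Hence b_3 = (1/(2*pi))·(8*pi/3) = 4/3.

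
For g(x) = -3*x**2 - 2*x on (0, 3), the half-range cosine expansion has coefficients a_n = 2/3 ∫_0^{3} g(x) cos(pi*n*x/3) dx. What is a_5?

a_5 = 2/3 ∫_0^{3} (-3*x**2 - 2*x) cos(5*pi*x/3) dx.
Integrating by parts twice (tabular method), an antiderivative of (-3*x**2 - 2*x) cos(5*pi*x/3) is -9*x**2*sin(5*pi*x/3)/(5*pi) - 6*x*sin(5*pi*x/3)/(5*pi) - 54*x*cos(5*pi*x/3)/(25*pi**2) + 162*sin(5*pi*x/3)/(125*pi**3) - 18*cos(5*pi*x/3)/(25*pi**2); evaluating from 0 to 3: ∫_{0}^{3} (-3*x**2 - 2*x) cos(5*pi*x/3) dx = (36/(5*pi**2)) - (-18/(25*pi**2)) = 198/(25*pi**2).
Hence a_5 = (2/3)·(198/(25*pi**2)) = 132/(25*pi**2).

132/(25*pi**2)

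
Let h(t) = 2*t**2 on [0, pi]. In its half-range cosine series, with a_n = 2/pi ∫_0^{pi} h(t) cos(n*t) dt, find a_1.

a_1 = 2/pi ∫_0^{pi} (2*t**2) cos(t) dt.
Integrating by parts twice (tabular method), an antiderivative of (2*t**2) cos(t) is 2*t**2*sin(t) + 4*t*cos(t) - 4*sin(t); evaluating from 0 to pi: ∫_{0}^{pi} (2*t**2) cos(t) dt = (-4*pi) - (0) = -4*pi.
Hence a_1 = (2/pi)·(-4*pi) = -8.

-8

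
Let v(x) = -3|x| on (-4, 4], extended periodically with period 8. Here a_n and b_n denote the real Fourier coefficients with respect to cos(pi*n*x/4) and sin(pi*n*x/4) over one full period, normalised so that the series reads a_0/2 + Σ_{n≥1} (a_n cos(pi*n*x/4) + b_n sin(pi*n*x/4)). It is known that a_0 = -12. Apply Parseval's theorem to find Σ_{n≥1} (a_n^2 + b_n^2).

24

Parseval: a_0^2/2 + Σ_{n≥1} (a_n^2+b_n^2) = 1/4 ∫_{-4}^{4} v(x)^2 dx = 96.
Subtract a_0^2/2 = 72: Σ (a_n^2+b_n^2) = 24.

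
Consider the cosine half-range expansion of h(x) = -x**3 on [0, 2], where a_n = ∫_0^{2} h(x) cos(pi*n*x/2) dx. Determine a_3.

16*(-4 + 9*pi**2)/(27*pi**4)

a_3 = ∫_0^{2} (-x**3) cos(3*pi*x/2) dx.
Integrating by parts three times (tabular method), an antiderivative of (-x**3) cos(3*pi*x/2) is -2*x**3*sin(3*pi*x/2)/(3*pi) - 4*x**2*cos(3*pi*x/2)/(3*pi**2) + 16*x*sin(3*pi*x/2)/(9*pi**3) + 32*cos(3*pi*x/2)/(27*pi**4); evaluating from 0 to 2: ∫_{0}^{2} (-x**3) cos(3*pi*x/2) dx = (16*(-2 + 9*pi**2)/(27*pi**4)) - (32/(27*pi**4)) = 16*(-4 + 9*pi**2)/(27*pi**4).
Hence a_3 = 16*(-4 + 9*pi**2)/(27*pi**4).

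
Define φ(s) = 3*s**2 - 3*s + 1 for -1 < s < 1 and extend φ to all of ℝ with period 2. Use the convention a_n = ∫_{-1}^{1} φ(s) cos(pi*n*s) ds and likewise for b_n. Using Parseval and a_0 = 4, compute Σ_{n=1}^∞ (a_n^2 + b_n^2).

Parseval: a_0^2/2 + Σ_{n≥1} (a_n^2+b_n^2) = ∫_{-1}^{1} φ(s)^2 ds = 78/5.
Subtract a_0^2/2 = 8: Σ (a_n^2+b_n^2) = 38/5.

38/5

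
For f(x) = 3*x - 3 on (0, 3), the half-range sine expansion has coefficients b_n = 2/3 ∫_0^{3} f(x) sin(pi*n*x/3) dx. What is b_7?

b_7 = 2/3 ∫_0^{3} (3*x - 3) sin(7*pi*x/3) dx.
Integrating by parts (boundary term plus one more integral), an antiderivative of (3*x - 3) sin(7*pi*x/3) is -9*x*cos(7*pi*x/3)/(7*pi) + 27*sin(7*pi*x/3)/(49*pi**2) + 9*cos(7*pi*x/3)/(7*pi); evaluating from 0 to 3: ∫_{0}^{3} (3*x - 3) sin(7*pi*x/3) dx = (18/(7*pi)) - (9/(7*pi)) = 9/(7*pi).
Hence b_7 = (2/3)·(9/(7*pi)) = 6/(7*pi).

6/(7*pi)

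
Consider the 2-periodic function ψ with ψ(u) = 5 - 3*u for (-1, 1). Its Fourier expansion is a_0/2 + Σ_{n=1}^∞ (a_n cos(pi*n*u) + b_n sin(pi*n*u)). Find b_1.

b_1 = ∫_{-1}^{1} ψ(u) sin(pi*u) du.
Integrating by parts (boundary term plus one more integral), an antiderivative of (5 - 3*u) sin(pi*u) is 3*u*cos(pi*u)/pi - 3*sin(pi*u)/pi**2 - 5*cos(pi*u)/pi; evaluating from -1 to 1: ∫_{-1}^{1} (5 - 3*u) sin(pi*u) du = (2/pi) - (8/pi) = -6/pi.
Hence b_1 = -6/pi.

-6/pi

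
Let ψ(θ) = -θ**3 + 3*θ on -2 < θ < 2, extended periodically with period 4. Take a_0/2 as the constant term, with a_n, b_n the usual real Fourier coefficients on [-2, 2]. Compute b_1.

-4/pi + 96/pi**3

b_1 = 1/2 ∫_{-2}^{2} ψ(θ) sin(pi*θ/2) dθ.
ψ is odd and sin(pi*θ/2) is odd, so the integrand is even and b_1 = ∫_0^{2} ψ(θ) sin(pi*θ/2) dθ.
Integrating by parts three times (tabular method), an antiderivative of (-θ**3 + 3*θ) sin(pi*θ/2) is 2*θ**3*cos(pi*θ/2)/pi - 12*θ**2*sin(pi*θ/2)/pi**2 - 6*θ*cos(pi*θ/2)/pi - 48*θ*cos(pi*θ/2)/pi**3 + 96*sin(pi*θ/2)/pi**4 + 12*sin(pi*θ/2)/pi**2; evaluating from 0 to 2: ∫_{0}^{2} (-θ**3 + 3*θ) sin(pi*θ/2) dθ = (-4/pi + 96/pi**3) - (0) = -4/pi + 96/pi**3.
Hence b_1 = -4/pi + 96/pi**3.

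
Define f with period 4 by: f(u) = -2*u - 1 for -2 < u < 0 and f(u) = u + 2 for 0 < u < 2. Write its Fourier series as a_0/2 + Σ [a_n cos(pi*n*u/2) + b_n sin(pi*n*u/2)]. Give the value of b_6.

b_6 = 1/2 ∫_{-2}^{2} f(u) sin(3*pi*u) du.
Split the integral at the breakpoints.
Integrating by parts (boundary term plus one more integral), an antiderivative of (-2*u - 1) sin(3*pi*u) is 2*u*cos(3*pi*u)/(3*pi) - 2*sin(3*pi*u)/(9*pi**2) + cos(3*pi*u)/(3*pi); evaluating from -2 to 0: ∫_{-2}^{0} (-2*u - 1) sin(3*pi*u) du = (1/(3*pi)) - (-1/pi) = 4/(3*pi).
Integrating by parts (boundary term plus one more integral), an antiderivative of (u + 2) sin(3*pi*u) is -u*cos(3*pi*u)/(3*pi) + sin(3*pi*u)/(9*pi**2) - 2*cos(3*pi*u)/(3*pi); evaluating from 0 to 2: ∫_{0}^{2} (u + 2) sin(3*pi*u) du = (-4/(3*pi)) - (-2/(3*pi)) = -2/(3*pi).
Summing the pieces and multiplying by (1/2) gives b_6 = 1/(3*pi).

1/(3*pi)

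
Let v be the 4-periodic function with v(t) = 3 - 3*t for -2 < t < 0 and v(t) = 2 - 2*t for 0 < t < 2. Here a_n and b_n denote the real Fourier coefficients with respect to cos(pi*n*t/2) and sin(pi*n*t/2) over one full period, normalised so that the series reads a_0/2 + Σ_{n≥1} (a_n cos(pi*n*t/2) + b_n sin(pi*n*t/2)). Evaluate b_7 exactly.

-12/(7*pi)

b_7 = 1/2 ∫_{-2}^{2} v(t) sin(7*pi*t/2) dt.
Split the integral at the breakpoints.
Integrating by parts (boundary term plus one more integral), an antiderivative of (3 - 3*t) sin(7*pi*t/2) is 6*t*cos(7*pi*t/2)/(7*pi) - 12*sin(7*pi*t/2)/(49*pi**2) - 6*cos(7*pi*t/2)/(7*pi); evaluating from -2 to 0: ∫_{-2}^{0} (3 - 3*t) sin(7*pi*t/2) dt = (-6/(7*pi)) - (18/(7*pi)) = -24/(7*pi).
Integrating by parts (boundary term plus one more integral), an antiderivative of (2 - 2*t) sin(7*pi*t/2) is 4*t*cos(7*pi*t/2)/(7*pi) - 8*sin(7*pi*t/2)/(49*pi**2) - 4*cos(7*pi*t/2)/(7*pi); evaluating from 0 to 2: ∫_{0}^{2} (2 - 2*t) sin(7*pi*t/2) dt = (-4/(7*pi)) - (-4/(7*pi)) = 0.
Summing the pieces and multiplying by (1/2) gives b_7 = -12/(7*pi).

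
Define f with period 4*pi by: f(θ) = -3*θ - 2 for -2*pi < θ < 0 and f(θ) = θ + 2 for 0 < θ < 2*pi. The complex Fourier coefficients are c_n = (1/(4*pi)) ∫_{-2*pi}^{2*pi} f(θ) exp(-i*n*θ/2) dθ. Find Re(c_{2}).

Since f is real-valued, Re(c_{2}) = (1/(4*pi)) ∫_{-2*pi}^{2*pi} f(θ) cos(θ) dθ = a_{2}/2.
Split the integral at the breakpoints.
Integrating by parts (boundary term plus one more integral), an antiderivative of (-3*θ - 2) cos(θ) is -3*θ*sin(θ) - 2*sin(θ) - 3*cos(θ); evaluating from -2*pi to 0: ∫_{-2*pi}^{0} (-3*θ - 2) cos(θ) dθ = (-3) - (-3) = 0.
Integrating by parts (boundary term plus one more integral), an antiderivative of (θ + 2) cos(θ) is θ*sin(θ) + 2*sin(θ) + cos(θ); evaluating from 0 to 2*pi: ∫_{0}^{2*pi} (θ + 2) cos(θ) dθ = (1) - (1) = 0.
So ∫_{-2*pi}^{2*pi} f(θ) cos(θ) dθ = 0.
Hence Re(c_{2}) = (1/(4*pi))·(0) = 0.

0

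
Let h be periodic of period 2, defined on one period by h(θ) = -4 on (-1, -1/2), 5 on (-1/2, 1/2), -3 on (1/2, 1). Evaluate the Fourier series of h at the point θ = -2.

θ = -2 differs from θ = 0 by -1 full period(s), and the series is 2-periodic.
h is continuous at θ = 0 with value 5, so the series converges to 5 there.

5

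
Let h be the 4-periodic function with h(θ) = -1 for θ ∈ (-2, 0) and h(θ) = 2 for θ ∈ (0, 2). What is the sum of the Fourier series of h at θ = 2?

1/2

θ = 2 differs from θ = -2 by 1 full period(s), and the series is 4-periodic.
At θ = -2 the one-sided limits are h(-2^-) = 2 and h(-2^+) = -1.
By Dirichlet's theorem the series converges to their average, [(2) + (-1)]/2 = 1/2.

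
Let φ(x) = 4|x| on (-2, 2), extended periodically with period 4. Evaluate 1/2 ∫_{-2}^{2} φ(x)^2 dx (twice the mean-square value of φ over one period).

1/2 ∫_{-2}^{2} φ(x)^2 dx = 1/2 · (256/3) = 128/3.

128/3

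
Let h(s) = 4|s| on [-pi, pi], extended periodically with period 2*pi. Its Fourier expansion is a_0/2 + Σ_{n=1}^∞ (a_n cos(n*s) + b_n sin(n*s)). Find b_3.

b_3 = 1/pi ∫_{-pi}^{pi} h(s) sin(3*s) ds.
h is even and sin(3*s) is odd, so the integrand is odd over a symmetric interval and the integral vanishes.

0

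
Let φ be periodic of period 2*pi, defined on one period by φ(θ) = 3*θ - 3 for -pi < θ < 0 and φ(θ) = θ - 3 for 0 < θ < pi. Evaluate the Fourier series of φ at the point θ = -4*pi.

-3

θ = -4*pi differs from θ = 0 by -2 full period(s), and the series is 2*pi-periodic.
φ is continuous at θ = 0 with value -3, so the series converges to -3 there.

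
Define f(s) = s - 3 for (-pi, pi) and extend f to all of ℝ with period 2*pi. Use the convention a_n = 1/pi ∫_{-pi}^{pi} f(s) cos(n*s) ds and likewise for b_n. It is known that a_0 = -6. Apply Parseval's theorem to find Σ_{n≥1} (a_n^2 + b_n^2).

2*pi**2/3

Parseval: a_0^2/2 + Σ_{n≥1} (a_n^2+b_n^2) = 1/pi ∫_{-pi}^{pi} f(s)^2 ds = 2*pi**2/3 + 18.
Subtract a_0^2/2 = 18: Σ (a_n^2+b_n^2) = 2*pi**2/3.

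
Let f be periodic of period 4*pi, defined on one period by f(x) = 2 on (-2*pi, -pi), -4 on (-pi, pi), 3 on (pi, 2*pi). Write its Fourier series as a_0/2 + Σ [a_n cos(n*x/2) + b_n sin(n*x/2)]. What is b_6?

b_6 = (1/(2*pi)) ∫_{-2*pi}^{2*pi} f(x) sin(3*x) dx.
Split the integral at the breakpoints.
Directly, an antiderivative of (2) sin(3*x) is -2*cos(3*x)/3; evaluating from -2*pi to -pi: ∫_{-2*pi}^{-pi} (2) sin(3*x) dx = (2/3) - (-2/3) = 4/3.
Directly, an antiderivative of (-4) sin(3*x) is 4*cos(3*x)/3; evaluating from -pi to pi: ∫_{-pi}^{pi} (-4) sin(3*x) dx = (-4/3) - (-4/3) = 0.
Directly, an antiderivative of (3) sin(3*x) is -cos(3*x); evaluating from pi to 2*pi: ∫_{pi}^{2*pi} (3) sin(3*x) dx = (-1) - (1) = -2.
Summing the pieces and multiplying by (1/(2*pi)) gives b_6 = -1/(3*pi).

-1/(3*pi)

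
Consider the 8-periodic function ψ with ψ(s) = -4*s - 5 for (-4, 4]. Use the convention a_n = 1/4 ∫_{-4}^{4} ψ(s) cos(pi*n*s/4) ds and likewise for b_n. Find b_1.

-32/pi

b_1 = 1/4 ∫_{-4}^{4} ψ(s) sin(pi*s/4) ds.
Integrating by parts (boundary term plus one more integral), an antiderivative of (-4*s - 5) sin(pi*s/4) is 16*s*cos(pi*s/4)/pi - 64*sin(pi*s/4)/pi**2 + 20*cos(pi*s/4)/pi; evaluating from -4 to 4: ∫_{-4}^{4} (-4*s - 5) sin(pi*s/4) ds = (-84/pi) - (44/pi) = -128/pi.
Hence b_1 = (1/4)·(-128/pi) = -32/pi.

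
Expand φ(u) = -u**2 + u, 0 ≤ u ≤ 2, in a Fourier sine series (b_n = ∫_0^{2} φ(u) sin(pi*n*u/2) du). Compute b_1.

-4/pi + 32/pi**3

b_1 = ∫_0^{2} (-u**2 + u) sin(pi*u/2) du.
Integrating by parts twice (tabular method), an antiderivative of (-u**2 + u) sin(pi*u/2) is 2*u**2*cos(pi*u/2)/pi - 8*u*sin(pi*u/2)/pi**2 - 2*u*cos(pi*u/2)/pi + 4*sin(pi*u/2)/pi**2 - 16*cos(pi*u/2)/pi**3; evaluating from 0 to 2: ∫_{0}^{2} (-u**2 + u) sin(pi*u/2) du = (-4/pi + 16/pi**3) - (-16/pi**3) = -4/pi + 32/pi**3.
Hence b_1 = -4/pi + 32/pi**3.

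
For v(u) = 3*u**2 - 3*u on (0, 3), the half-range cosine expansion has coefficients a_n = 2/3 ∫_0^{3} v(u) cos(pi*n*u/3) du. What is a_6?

a_6 = 2/3 ∫_0^{3} (3*u**2 - 3*u) cos(2*pi*u) du.
Integrating by parts twice (tabular method), an antiderivative of (3*u**2 - 3*u) cos(2*pi*u) is 3*u**2*sin(2*pi*u)/(2*pi) - 3*u*sin(2*pi*u)/(2*pi) + 3*u*cos(2*pi*u)/(2*pi**2) - 3*sin(2*pi*u)/(4*pi**3) - 3*cos(2*pi*u)/(4*pi**2); evaluating from 0 to 3: ∫_{0}^{3} (3*u**2 - 3*u) cos(2*pi*u) du = (15/(4*pi**2)) - (-3/(4*pi**2)) = 9/(2*pi**2).
Hence a_6 = (2/3)·(9/(2*pi**2)) = 3/pi**2.

3/pi**2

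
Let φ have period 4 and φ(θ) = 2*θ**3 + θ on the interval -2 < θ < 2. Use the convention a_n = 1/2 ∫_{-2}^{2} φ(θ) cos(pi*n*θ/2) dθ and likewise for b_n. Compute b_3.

-64/(9*pi**3) + 12/pi

b_3 = 1/2 ∫_{-2}^{2} φ(θ) sin(3*pi*θ/2) dθ.
φ is odd and sin(3*pi*θ/2) is odd, so the integrand is even and b_3 = ∫_0^{2} φ(θ) sin(3*pi*θ/2) dθ.
Integrating by parts three times (tabular method), an antiderivative of (2*θ**3 + θ) sin(3*pi*θ/2) is -4*θ**3*cos(3*pi*θ/2)/(3*pi) + 8*θ**2*sin(3*pi*θ/2)/(3*pi**2) - 2*θ*cos(3*pi*θ/2)/(3*pi) + 32*θ*cos(3*pi*θ/2)/(9*pi**3) - 64*sin(3*pi*θ/2)/(27*pi**4) + 4*sin(3*pi*θ/2)/(9*pi**2); evaluating from 0 to 2: ∫_{0}^{2} (2*θ**3 + θ) sin(3*pi*θ/2) dθ = (-64/(9*pi**3) + 12/pi) - (0) = -64/(9*pi**3) + 12/pi.
Hence b_3 = -64/(9*pi**3) + 12/pi.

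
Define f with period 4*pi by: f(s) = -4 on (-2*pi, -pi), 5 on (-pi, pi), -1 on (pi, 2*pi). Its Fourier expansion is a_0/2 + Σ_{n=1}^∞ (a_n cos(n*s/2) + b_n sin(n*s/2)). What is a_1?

15/pi

a_1 = (1/(2*pi)) ∫_{-2*pi}^{2*pi} f(s) cos(s/2) ds.
Split the integral at the breakpoints.
Directly, an antiderivative of (-4) cos(s/2) is -8*sin(s/2); evaluating from -2*pi to -pi: ∫_{-2*pi}^{-pi} (-4) cos(s/2) ds = (8) - (0) = 8.
Directly, an antiderivative of (5) cos(s/2) is 10*sin(s/2); evaluating from -pi to pi: ∫_{-pi}^{pi} (5) cos(s/2) ds = (10) - (-10) = 20.
Directly, an antiderivative of (-1) cos(s/2) is -2*sin(s/2); evaluating from pi to 2*pi: ∫_{pi}^{2*pi} (-1) cos(s/2) ds = (0) - (-2) = 2.
Summing the pieces and multiplying by (1/(2*pi)) gives a_1 = 15/pi.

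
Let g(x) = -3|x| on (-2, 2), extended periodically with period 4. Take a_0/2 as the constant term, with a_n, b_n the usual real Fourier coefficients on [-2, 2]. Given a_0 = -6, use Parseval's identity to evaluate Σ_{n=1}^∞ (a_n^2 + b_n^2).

6

Parseval: a_0^2/2 + Σ_{n≥1} (a_n^2+b_n^2) = 1/2 ∫_{-2}^{2} g(x)^2 dx = 24.
Subtract a_0^2/2 = 18: Σ (a_n^2+b_n^2) = 6.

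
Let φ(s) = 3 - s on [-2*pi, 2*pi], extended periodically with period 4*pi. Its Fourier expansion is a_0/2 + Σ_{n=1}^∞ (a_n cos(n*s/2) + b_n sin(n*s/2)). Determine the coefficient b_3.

-4/3

b_3 = (1/(2*pi)) ∫_{-2*pi}^{2*pi} φ(s) sin(3*s/2) ds.
Integrating by parts (boundary term plus one more integral), an antiderivative of (3 - s) sin(3*s/2) is 2*s*cos(3*s/2)/3 - 4*sin(3*s/2)/9 - 2*cos(3*s/2); evaluating from -2*pi to 2*pi: ∫_{-2*pi}^{2*pi} (3 - s) sin(3*s/2) ds = (2 - 4*pi/3) - (2 + 4*pi/3) = -8*pi/3.
Hence b_3 = (1/(2*pi))·(-8*pi/3) = -4/3.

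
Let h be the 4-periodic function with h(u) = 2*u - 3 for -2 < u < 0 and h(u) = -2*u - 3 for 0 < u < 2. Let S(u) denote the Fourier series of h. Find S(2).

-7

h is continuous at u = 2 with value -7, so the series converges to -7 there.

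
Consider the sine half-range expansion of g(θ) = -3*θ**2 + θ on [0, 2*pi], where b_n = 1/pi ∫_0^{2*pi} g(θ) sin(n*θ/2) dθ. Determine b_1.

-24*pi + 4 + 96/pi

b_1 = 1/pi ∫_0^{2*pi} (-3*θ**2 + θ) sin(θ/2) dθ.
Integrating by parts twice (tabular method), an antiderivative of (-3*θ**2 + θ) sin(θ/2) is 6*θ**2*cos(θ/2) - 24*θ*sin(θ/2) - 2*θ*cos(θ/2) + 4*sin(θ/2) - 48*cos(θ/2); evaluating from 0 to 2*pi: ∫_{0}^{2*pi} (-3*θ**2 + θ) sin(θ/2) dθ = (-24*pi**2 + 4*pi + 48) - (-48) = -24*pi**2 + 4*pi + 96.
Hence b_1 = (1/pi)·(-24*pi**2 + 4*pi + 96) = -24*pi + 4 + 96/pi.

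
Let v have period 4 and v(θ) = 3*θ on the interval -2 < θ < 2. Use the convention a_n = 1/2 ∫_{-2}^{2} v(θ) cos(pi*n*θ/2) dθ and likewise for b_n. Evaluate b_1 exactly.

b_1 = 1/2 ∫_{-2}^{2} v(θ) sin(pi*θ/2) dθ.
v is odd and sin(pi*θ/2) is odd, so the integrand is even and b_1 = ∫_0^{2} v(θ) sin(pi*θ/2) dθ.
Integrating by parts (boundary term plus one more integral), an antiderivative of (3*θ) sin(pi*θ/2) is -6*θ*cos(pi*θ/2)/pi + 12*sin(pi*θ/2)/pi**2; evaluating from 0 to 2: ∫_{0}^{2} (3*θ) sin(pi*θ/2) dθ = (12/pi) - (0) = 12/pi.
Hence b_1 = 12/pi.

12/pi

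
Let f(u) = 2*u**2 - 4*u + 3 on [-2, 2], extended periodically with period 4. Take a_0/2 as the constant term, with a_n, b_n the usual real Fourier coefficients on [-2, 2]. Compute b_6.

b_6 = 1/2 ∫_{-2}^{2} f(u) sin(3*pi*u) du.
Integrating by parts twice (tabular method), an antiderivative of (2*u**2 - 4*u + 3) sin(3*pi*u) is -2*u**2*cos(3*pi*u)/(3*pi) + 4*u*sin(3*pi*u)/(9*pi**2) + 4*u*cos(3*pi*u)/(3*pi) - 4*sin(3*pi*u)/(9*pi**2) - cos(3*pi*u)/pi + 4*cos(3*pi*u)/(27*pi**3); evaluating from -2 to 2: ∫_{-2}^{2} (2*u**2 - 4*u + 3) sin(3*pi*u) du = ((4/27 - pi**2)/pi**3) - ((4 - 171*pi**2)/(27*pi**3)) = 16/(3*pi).
Hence b_6 = (1/2)·(16/(3*pi)) = 8/(3*pi).

8/(3*pi)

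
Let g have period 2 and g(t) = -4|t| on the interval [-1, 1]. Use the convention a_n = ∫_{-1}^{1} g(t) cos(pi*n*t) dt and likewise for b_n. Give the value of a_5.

a_5 = ∫_{-1}^{1} g(t) cos(5*pi*t) dt.
g is even and cos(5*pi*t) is even, so the integrand is even and a_5 = 2 ∫_0^{1} g(t) cos(5*pi*t) dt.
Integrating by parts (boundary term plus one more integral), an antiderivative of (-4*t) cos(5*pi*t) is -4*t*sin(5*pi*t)/(5*pi) - 4*cos(5*pi*t)/(25*pi**2); evaluating from 0 to 1: ∫_{0}^{1} (-4*t) cos(5*pi*t) dt = (4/(25*pi**2)) - (-4/(25*pi**2)) = 8/(25*pi**2).
Hence a_5 = 2·(8/(25*pi**2)) = 16/(25*pi**2).

16/(25*pi**2)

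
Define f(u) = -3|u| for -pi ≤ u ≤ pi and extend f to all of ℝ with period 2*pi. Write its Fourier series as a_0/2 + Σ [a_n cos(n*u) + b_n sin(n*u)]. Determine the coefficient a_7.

a_7 = 1/pi ∫_{-pi}^{pi} f(u) cos(7*u) du.
f is even and cos(7*u) is even, so the integrand is even and a_7 = 2/pi ∫_0^{pi} f(u) cos(7*u) du.
Integrating by parts (boundary term plus one more integral), an antiderivative of (-3*u) cos(7*u) is -3*u*sin(7*u)/7 - 3*cos(7*u)/49; evaluating from 0 to pi: ∫_{0}^{pi} (-3*u) cos(7*u) du = (3/49) - (-3/49) = 6/49.
Hence a_7 = (2/pi)·(6/49) = 12/(49*pi).

12/(49*pi)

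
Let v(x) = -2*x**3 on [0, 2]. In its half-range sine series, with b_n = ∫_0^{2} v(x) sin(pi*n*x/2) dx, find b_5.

b_5 = ∫_0^{2} (-2*x**3) sin(5*pi*x/2) dx.
Integrating by parts three times (tabular method), an antiderivative of (-2*x**3) sin(5*pi*x/2) is 4*x**3*cos(5*pi*x/2)/(5*pi) - 24*x**2*sin(5*pi*x/2)/(25*pi**2) - 96*x*cos(5*pi*x/2)/(125*pi**3) + 192*sin(5*pi*x/2)/(625*pi**4); evaluating from 0 to 2: ∫_{0}^{2} (-2*x**3) sin(5*pi*x/2) dx = (32*(6 - 25*pi**2)/(125*pi**3)) - (0) = 32*(6 - 25*pi**2)/(125*pi**3).
Hence b_5 = 32*(6 - 25*pi**2)/(125*pi**3).

32*(6 - 25*pi**2)/(125*pi**3)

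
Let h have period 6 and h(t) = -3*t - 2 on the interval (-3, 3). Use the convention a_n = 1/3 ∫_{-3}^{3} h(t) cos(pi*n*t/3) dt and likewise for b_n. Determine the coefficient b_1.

b_1 = 1/3 ∫_{-3}^{3} h(t) sin(pi*t/3) dt.
Integrating by parts (boundary term plus one more integral), an antiderivative of (-3*t - 2) sin(pi*t/3) is 9*t*cos(pi*t/3)/pi - 27*sin(pi*t/3)/pi**2 + 6*cos(pi*t/3)/pi; evaluating from -3 to 3: ∫_{-3}^{3} (-3*t - 2) sin(pi*t/3) dt = (-33/pi) - (21/pi) = -54/pi.
Hence b_1 = (1/3)·(-54/pi) = -18/pi.

-18/pi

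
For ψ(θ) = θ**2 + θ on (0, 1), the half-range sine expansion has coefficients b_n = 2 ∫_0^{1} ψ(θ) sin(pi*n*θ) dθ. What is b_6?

b_6 = 2 ∫_0^{1} (θ**2 + θ) sin(6*pi*θ) dθ.
Integrating by parts twice (tabular method), an antiderivative of (θ**2 + θ) sin(6*pi*θ) is -θ**2*cos(6*pi*θ)/(6*pi) + θ*sin(6*pi*θ)/(18*pi**2) - θ*cos(6*pi*θ)/(6*pi) + sin(6*pi*θ)/(36*pi**2) + cos(6*pi*θ)/(108*pi**3); evaluating from 0 to 1: ∫_{0}^{1} (θ**2 + θ) sin(6*pi*θ) dθ = ((1 - 36*pi**2)/(108*pi**3)) - (1/(108*pi**3)) = -1/(3*pi).
Hence b_6 = 2·(-1/(3*pi)) = -2/(3*pi).

-2/(3*pi)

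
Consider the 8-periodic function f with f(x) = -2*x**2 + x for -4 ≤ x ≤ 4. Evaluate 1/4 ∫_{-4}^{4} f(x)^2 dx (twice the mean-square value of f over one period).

1/4 ∫_{-4}^{4} f(x)^2 dx = 1/4 · (25216/15) = 6304/15.

6304/15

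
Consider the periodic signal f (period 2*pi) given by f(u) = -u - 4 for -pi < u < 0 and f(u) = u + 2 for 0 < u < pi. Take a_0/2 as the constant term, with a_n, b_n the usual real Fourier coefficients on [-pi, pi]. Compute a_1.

a_1 = 1/pi ∫_{-pi}^{pi} f(u) cos(u) du.
Split the integral at the breakpoints.
Integrating by parts (boundary term plus one more integral), an antiderivative of (-u - 4) cos(u) is -u*sin(u) - 4*sin(u) - cos(u); evaluating from -pi to 0: ∫_{-pi}^{0} (-u - 4) cos(u) du = (-1) - (1) = -2.
Integrating by parts (boundary term plus one more integral), an antiderivative of (u + 2) cos(u) is u*sin(u) + 2*sin(u) + cos(u); evaluating from 0 to pi: ∫_{0}^{pi} (u + 2) cos(u) du = (-1) - (1) = -2.
Summing the pieces and multiplying by (1/pi) gives a_1 = -4/pi.

-4/pi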